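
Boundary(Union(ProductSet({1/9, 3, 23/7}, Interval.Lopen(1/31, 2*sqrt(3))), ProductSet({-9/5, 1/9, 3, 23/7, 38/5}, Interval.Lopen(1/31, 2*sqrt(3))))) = ProductSet({-9/5, 1/9, 3, 23/7, 38/5}, Interval(1/31, 2*sqrt(3)))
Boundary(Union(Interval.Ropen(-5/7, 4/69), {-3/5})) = {-5/7, 4/69}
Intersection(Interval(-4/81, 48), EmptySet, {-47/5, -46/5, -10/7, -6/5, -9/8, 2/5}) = EmptySet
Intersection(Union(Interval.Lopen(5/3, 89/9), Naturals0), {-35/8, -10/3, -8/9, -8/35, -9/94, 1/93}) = EmptySet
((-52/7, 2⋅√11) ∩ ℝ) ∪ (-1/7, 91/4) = (-52/7, 91/4)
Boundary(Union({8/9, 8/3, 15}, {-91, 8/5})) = {-91, 8/9, 8/5, 8/3, 15}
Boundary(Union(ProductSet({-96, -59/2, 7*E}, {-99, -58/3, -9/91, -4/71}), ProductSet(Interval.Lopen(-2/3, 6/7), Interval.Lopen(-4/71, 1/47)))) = Union(ProductSet({-2/3, 6/7}, Interval(-4/71, 1/47)), ProductSet({-96, -59/2, 7*E}, {-99, -58/3, -9/91, -4/71}), ProductSet(Interval(-2/3, 6/7), {-4/71, 1/47}))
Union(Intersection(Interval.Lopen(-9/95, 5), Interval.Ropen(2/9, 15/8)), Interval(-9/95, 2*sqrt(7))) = Interval(-9/95, 2*sqrt(7))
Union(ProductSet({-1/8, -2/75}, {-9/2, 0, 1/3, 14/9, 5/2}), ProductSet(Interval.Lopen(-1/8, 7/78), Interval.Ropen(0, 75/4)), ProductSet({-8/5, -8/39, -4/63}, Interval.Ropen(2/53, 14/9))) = Union(ProductSet({-1/8, -2/75}, {-9/2, 0, 1/3, 14/9, 5/2}), ProductSet({-8/5, -8/39, -4/63}, Interval.Ropen(2/53, 14/9)), ProductSet(Interval.Lopen(-1/8, 7/78), Interval.Ropen(0, 75/4)))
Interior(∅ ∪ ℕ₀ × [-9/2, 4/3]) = ∅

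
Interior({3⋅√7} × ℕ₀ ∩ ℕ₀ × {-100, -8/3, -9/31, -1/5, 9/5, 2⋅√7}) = ∅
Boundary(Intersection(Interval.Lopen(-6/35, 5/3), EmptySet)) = EmptySet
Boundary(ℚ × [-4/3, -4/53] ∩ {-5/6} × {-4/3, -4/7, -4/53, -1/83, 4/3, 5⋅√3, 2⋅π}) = {-5/6} × {-4/3, -4/7, -4/53}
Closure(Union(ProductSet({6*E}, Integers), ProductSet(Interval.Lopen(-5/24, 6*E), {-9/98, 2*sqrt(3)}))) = Union(ProductSet({6*E}, Integers), ProductSet(Interval(-5/24, 6*E), {-9/98, 2*sqrt(3)}))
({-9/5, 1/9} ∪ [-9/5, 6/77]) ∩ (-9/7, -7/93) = (-9/7, -7/93)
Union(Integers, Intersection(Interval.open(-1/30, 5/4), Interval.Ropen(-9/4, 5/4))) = Union(Integers, Interval.open(-1/30, 5/4))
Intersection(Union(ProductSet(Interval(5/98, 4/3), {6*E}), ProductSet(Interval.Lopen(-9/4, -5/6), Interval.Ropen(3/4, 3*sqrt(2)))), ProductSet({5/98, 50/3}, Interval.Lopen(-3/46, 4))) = EmptySet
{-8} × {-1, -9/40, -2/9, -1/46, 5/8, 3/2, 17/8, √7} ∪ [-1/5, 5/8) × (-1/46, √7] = ([-1/5, 5/8) × (-1/46, √7]) ∪ ({-8} × {-1, -9/40, -2/9, -1/46, 5/8, 3/2, 17/8, √7})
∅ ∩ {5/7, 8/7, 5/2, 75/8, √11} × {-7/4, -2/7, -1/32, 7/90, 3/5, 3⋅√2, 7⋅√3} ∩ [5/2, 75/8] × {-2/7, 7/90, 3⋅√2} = ∅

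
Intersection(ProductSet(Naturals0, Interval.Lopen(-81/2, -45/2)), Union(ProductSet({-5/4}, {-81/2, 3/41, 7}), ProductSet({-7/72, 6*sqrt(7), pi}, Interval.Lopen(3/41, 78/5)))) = EmptySet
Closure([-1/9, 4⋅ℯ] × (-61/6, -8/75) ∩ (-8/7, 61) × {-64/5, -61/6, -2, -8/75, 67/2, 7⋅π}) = [-1/9, 4⋅ℯ] × {-2}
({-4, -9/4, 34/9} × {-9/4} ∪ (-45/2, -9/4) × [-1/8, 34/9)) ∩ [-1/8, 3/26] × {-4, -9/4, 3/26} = ∅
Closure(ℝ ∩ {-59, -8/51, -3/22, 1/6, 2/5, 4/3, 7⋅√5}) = {-59, -8/51, -3/22, 1/6, 2/5, 4/3, 7⋅√5}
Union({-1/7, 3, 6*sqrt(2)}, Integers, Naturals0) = Union({-1/7, 6*sqrt(2)}, Integers)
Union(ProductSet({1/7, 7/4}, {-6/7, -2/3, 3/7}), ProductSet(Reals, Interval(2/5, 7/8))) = Union(ProductSet({1/7, 7/4}, {-6/7, -2/3, 3/7}), ProductSet(Reals, Interval(2/5, 7/8)))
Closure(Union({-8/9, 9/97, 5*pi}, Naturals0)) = Union({-8/9, 9/97, 5*pi}, Naturals0)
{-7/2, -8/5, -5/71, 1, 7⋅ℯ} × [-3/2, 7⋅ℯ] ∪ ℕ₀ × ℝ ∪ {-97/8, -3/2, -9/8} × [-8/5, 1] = (ℕ₀ × ℝ) ∪ ({-97/8, -3/2, -9/8} × [-8/5, 1]) ∪ ({-7/2, -8/5, -5/71, 1, 7⋅ℯ} × [-3/2, 7⋅ℯ])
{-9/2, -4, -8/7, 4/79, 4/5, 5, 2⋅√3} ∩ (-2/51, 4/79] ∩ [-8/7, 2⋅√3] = {4/79}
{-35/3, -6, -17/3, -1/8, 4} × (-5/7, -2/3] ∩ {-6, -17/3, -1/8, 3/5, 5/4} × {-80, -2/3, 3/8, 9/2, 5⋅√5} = {-6, -17/3, -1/8} × {-2/3}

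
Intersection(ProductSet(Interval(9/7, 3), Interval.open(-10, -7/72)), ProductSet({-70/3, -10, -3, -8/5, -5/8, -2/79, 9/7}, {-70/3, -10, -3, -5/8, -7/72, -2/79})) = ProductSet({9/7}, {-3, -5/8})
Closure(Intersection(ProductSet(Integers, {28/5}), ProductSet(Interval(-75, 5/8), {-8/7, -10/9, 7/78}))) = EmptySet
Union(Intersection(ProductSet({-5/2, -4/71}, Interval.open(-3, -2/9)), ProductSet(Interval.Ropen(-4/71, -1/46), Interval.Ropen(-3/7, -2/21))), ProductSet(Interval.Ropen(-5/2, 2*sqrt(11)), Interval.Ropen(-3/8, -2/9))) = Union(ProductSet({-4/71}, Interval.Ropen(-3/7, -2/9)), ProductSet(Interval.Ropen(-5/2, 2*sqrt(11)), Interval.Ropen(-3/8, -2/9)))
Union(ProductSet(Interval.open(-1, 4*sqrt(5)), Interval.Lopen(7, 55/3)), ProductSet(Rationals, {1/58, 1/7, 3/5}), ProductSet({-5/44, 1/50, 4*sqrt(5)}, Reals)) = Union(ProductSet({-5/44, 1/50, 4*sqrt(5)}, Reals), ProductSet(Interval.open(-1, 4*sqrt(5)), Interval.Lopen(7, 55/3)), ProductSet(Rationals, {1/58, 1/7, 3/5}))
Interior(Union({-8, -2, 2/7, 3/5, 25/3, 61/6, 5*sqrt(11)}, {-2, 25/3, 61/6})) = EmptySet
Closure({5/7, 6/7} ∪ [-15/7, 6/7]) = [-15/7, 6/7]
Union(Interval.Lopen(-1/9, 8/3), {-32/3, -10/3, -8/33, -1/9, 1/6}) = Union({-32/3, -10/3, -8/33}, Interval(-1/9, 8/3))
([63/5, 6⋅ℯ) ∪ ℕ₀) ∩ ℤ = ℕ₀ ∪ {13, 14, 15, 16}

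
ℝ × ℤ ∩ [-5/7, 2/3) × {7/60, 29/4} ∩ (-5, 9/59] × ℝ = ∅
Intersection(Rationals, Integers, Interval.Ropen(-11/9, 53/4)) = Range(-1, 14, 1)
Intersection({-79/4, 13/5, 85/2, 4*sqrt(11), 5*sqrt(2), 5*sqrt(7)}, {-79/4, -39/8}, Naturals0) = EmptySet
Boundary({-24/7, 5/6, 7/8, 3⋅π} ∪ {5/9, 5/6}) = {-24/7, 5/9, 5/6, 7/8, 3⋅π}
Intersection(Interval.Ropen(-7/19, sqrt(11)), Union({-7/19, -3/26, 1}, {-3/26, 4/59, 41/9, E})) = {-7/19, -3/26, 4/59, 1, E}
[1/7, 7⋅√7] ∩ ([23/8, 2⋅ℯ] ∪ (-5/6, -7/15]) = [23/8, 2⋅ℯ]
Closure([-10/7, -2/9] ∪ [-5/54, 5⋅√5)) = [-10/7, -2/9] ∪ [-5/54, 5⋅√5]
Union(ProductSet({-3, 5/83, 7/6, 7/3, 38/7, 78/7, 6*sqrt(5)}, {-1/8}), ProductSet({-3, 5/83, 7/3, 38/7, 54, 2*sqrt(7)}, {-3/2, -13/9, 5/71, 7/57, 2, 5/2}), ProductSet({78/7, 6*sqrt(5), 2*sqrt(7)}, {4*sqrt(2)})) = Union(ProductSet({78/7, 6*sqrt(5), 2*sqrt(7)}, {4*sqrt(2)}), ProductSet({-3, 5/83, 7/3, 38/7, 54, 2*sqrt(7)}, {-3/2, -13/9, 5/71, 7/57, 2, 5/2}), ProductSet({-3, 5/83, 7/6, 7/3, 38/7, 78/7, 6*sqrt(5)}, {-1/8}))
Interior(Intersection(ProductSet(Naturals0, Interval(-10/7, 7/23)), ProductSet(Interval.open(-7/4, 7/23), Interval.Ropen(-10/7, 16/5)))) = EmptySet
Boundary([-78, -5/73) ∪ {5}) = {-78, -5/73, 5}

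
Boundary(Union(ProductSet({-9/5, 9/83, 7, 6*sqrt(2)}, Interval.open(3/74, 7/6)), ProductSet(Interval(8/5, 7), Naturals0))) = Union(ProductSet({-9/5, 9/83, 7, 6*sqrt(2)}, Interval(3/74, 7/6)), ProductSet(Interval(8/5, 7), Naturals0))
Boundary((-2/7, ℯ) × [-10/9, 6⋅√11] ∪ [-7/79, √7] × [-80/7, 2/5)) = ([-7/79, √7] × {-80/7}) ∪ ({-7/79, √7} × [-80/7, -10/9]) ∪ ([-2/7, ℯ] × {6⋅√11}) ∪ ({-2/7, ℯ} × [-10/9, 6⋅√11]) ∪ (([-2/7, -7/79] ∪ [√7, ℯ]) × {-10/9, 6⋅√11})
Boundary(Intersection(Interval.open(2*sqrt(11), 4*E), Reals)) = {2*sqrt(11), 4*E}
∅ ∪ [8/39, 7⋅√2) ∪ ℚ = ℚ ∪ [8/39, 7⋅√2)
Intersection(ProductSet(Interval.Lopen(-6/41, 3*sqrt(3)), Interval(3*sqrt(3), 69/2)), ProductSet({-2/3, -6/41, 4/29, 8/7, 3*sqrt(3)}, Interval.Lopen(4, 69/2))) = ProductSet({4/29, 8/7, 3*sqrt(3)}, Interval(3*sqrt(3), 69/2))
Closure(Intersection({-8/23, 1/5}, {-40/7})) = EmptySet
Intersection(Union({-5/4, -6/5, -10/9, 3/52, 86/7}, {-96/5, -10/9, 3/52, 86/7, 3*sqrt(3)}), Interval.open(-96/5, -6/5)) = {-5/4}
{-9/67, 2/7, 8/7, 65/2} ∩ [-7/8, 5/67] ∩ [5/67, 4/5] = ∅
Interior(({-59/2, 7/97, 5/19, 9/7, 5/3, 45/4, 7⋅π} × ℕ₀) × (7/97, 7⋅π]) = ∅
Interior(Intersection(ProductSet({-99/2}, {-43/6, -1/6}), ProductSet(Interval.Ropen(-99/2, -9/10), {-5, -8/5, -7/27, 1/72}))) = EmptySet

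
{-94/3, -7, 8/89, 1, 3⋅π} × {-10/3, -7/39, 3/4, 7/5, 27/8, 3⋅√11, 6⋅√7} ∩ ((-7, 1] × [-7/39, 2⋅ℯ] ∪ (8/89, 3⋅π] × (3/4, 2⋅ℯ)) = ({8/89, 1} × {-7/39, 3/4, 7/5, 27/8}) ∪ ({1, 3⋅π} × {7/5, 27/8})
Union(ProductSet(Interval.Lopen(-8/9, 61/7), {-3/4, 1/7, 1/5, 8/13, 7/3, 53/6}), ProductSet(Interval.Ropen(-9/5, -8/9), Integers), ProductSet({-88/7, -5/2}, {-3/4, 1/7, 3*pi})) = Union(ProductSet({-88/7, -5/2}, {-3/4, 1/7, 3*pi}), ProductSet(Interval.Ropen(-9/5, -8/9), Integers), ProductSet(Interval.Lopen(-8/9, 61/7), {-3/4, 1/7, 1/5, 8/13, 7/3, 53/6}))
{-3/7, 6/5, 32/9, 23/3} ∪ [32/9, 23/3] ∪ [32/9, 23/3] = {-3/7, 6/5} ∪ [32/9, 23/3]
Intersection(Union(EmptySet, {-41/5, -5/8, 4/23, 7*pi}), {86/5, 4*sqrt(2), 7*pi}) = {7*pi}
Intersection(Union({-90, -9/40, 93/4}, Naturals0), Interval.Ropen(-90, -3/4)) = {-90}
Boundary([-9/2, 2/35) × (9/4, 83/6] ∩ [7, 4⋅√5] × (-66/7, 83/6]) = ∅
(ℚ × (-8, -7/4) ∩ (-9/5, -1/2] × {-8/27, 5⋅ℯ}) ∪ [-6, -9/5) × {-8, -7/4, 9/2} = [-6, -9/5) × {-8, -7/4, 9/2}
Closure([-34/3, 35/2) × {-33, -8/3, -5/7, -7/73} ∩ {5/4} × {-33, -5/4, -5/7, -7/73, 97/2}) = {5/4} × {-33, -5/7, -7/73}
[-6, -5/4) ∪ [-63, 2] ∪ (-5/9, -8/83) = [-63, 2]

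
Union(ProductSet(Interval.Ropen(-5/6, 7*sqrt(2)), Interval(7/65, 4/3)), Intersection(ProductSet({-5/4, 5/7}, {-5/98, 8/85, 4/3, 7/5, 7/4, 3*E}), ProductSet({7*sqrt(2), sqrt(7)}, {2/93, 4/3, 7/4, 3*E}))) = ProductSet(Interval.Ropen(-5/6, 7*sqrt(2)), Interval(7/65, 4/3))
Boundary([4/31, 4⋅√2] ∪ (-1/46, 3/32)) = {-1/46, 3/32, 4/31, 4⋅√2}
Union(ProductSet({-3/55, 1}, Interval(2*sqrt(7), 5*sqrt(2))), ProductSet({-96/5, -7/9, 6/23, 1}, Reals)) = Union(ProductSet({-3/55, 1}, Interval(2*sqrt(7), 5*sqrt(2))), ProductSet({-96/5, -7/9, 6/23, 1}, Reals))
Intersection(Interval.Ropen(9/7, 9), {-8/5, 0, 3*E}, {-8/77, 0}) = EmptySet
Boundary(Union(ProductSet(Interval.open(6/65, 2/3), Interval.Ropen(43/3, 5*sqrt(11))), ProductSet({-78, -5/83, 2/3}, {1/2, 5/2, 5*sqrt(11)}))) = Union(ProductSet({6/65, 2/3}, Interval(43/3, 5*sqrt(11))), ProductSet({-78, -5/83, 2/3}, {1/2, 5/2, 5*sqrt(11)}), ProductSet(Interval(6/65, 2/3), {43/3, 5*sqrt(11)}))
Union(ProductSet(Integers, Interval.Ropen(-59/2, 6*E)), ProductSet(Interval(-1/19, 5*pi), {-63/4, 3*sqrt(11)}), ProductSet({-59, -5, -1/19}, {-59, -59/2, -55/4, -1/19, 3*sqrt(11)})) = Union(ProductSet({-59, -5, -1/19}, {-59, -59/2, -55/4, -1/19, 3*sqrt(11)}), ProductSet(Integers, Interval.Ropen(-59/2, 6*E)), ProductSet(Interval(-1/19, 5*pi), {-63/4, 3*sqrt(11)}))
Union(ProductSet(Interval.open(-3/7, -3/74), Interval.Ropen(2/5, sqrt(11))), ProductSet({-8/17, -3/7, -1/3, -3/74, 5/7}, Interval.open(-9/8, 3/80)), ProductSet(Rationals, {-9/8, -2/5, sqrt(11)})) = Union(ProductSet({-8/17, -3/7, -1/3, -3/74, 5/7}, Interval.open(-9/8, 3/80)), ProductSet(Interval.open(-3/7, -3/74), Interval.Ropen(2/5, sqrt(11))), ProductSet(Rationals, {-9/8, -2/5, sqrt(11)}))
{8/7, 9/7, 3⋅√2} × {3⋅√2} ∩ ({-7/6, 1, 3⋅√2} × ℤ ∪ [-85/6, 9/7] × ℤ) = ∅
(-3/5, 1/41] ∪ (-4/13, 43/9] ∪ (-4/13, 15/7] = (-3/5, 43/9]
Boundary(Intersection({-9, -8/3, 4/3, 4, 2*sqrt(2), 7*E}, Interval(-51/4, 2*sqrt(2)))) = {-9, -8/3, 4/3, 2*sqrt(2)}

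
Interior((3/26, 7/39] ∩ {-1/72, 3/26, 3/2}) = ∅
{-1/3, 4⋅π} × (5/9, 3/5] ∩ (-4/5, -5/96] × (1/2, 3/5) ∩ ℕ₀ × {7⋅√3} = ∅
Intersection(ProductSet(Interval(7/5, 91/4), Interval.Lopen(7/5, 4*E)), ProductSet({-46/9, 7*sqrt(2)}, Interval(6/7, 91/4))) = ProductSet({7*sqrt(2)}, Interval.Lopen(7/5, 4*E))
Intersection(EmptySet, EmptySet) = EmptySet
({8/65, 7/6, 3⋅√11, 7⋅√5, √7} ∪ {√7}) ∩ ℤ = ∅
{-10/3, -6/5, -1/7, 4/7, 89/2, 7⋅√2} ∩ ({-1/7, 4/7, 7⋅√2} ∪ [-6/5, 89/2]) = {-6/5, -1/7, 4/7, 89/2, 7⋅√2}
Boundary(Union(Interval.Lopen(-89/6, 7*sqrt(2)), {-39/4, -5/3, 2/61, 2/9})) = {-89/6, 7*sqrt(2)}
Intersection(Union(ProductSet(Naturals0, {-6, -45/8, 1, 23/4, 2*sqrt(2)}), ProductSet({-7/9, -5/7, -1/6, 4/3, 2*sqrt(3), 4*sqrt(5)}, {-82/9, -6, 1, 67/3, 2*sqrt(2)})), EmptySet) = EmptySet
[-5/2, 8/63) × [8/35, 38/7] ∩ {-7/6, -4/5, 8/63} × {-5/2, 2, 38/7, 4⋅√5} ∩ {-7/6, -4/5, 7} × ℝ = {-7/6, -4/5} × {2, 38/7}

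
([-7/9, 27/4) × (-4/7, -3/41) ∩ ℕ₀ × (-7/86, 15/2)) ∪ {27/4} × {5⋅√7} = ({27/4} × {5⋅√7}) ∪ ({0, 1, …, 6} × (-7/86, -3/41))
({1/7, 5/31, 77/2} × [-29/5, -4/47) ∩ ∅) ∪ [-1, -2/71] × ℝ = [-1, -2/71] × ℝ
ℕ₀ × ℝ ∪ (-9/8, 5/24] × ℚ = (ℕ₀ × ℝ) ∪ ((-9/8, 5/24] × ℚ)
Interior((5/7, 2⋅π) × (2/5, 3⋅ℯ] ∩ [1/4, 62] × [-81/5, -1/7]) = ∅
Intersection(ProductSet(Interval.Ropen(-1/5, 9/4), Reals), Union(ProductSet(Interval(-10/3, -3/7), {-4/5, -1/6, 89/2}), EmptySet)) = EmptySet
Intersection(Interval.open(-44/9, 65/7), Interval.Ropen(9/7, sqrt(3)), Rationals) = Intersection(Interval.Ropen(9/7, sqrt(3)), Rationals)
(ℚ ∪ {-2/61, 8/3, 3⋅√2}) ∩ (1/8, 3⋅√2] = {3⋅√2} ∪ (ℚ ∩ (1/8, 3⋅√2])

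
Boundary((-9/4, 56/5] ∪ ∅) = {-9/4, 56/5}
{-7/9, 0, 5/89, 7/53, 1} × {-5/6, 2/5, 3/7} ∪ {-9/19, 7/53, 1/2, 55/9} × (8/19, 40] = ({-9/19, 7/53, 1/2, 55/9} × (8/19, 40]) ∪ ({-7/9, 0, 5/89, 7/53, 1} × {-5/6, 2/5, 3/7})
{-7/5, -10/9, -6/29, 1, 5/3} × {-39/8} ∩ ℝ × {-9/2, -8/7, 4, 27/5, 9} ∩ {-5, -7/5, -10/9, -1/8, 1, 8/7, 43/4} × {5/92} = ∅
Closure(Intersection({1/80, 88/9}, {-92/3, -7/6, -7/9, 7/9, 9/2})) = EmptySet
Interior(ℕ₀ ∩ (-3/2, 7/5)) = ∅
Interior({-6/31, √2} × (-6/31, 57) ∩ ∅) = ∅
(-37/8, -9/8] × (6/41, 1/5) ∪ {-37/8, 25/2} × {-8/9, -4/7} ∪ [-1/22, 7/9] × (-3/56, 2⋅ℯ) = ({-37/8, 25/2} × {-8/9, -4/7}) ∪ ((-37/8, -9/8] × (6/41, 1/5)) ∪ ([-1/22, 7/9] × (-3/56, 2⋅ℯ))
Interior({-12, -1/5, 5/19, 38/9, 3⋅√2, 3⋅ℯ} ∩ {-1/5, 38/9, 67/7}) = ∅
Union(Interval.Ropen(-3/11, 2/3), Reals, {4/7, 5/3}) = Interval(-oo, oo)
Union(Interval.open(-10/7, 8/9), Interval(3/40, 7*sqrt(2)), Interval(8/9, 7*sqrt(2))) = Interval.Lopen(-10/7, 7*sqrt(2))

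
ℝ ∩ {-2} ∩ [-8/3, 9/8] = {-2}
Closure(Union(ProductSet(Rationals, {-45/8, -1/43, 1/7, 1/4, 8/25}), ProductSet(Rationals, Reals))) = ProductSet(Reals, Reals)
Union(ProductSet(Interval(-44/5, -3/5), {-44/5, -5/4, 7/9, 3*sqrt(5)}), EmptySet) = ProductSet(Interval(-44/5, -3/5), {-44/5, -5/4, 7/9, 3*sqrt(5)})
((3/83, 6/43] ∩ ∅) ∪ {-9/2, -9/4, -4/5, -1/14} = {-9/2, -9/4, -4/5, -1/14}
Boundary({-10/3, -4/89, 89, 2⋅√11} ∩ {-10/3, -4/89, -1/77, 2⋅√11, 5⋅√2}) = {-10/3, -4/89, 2⋅√11}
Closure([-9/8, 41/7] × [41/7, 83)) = [-9/8, 41/7] × [41/7, 83]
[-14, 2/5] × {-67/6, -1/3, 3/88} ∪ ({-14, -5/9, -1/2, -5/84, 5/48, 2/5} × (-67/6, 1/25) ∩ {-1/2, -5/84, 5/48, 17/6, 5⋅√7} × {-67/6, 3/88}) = [-14, 2/5] × {-67/6, -1/3, 3/88}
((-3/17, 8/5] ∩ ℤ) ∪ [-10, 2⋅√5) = [-10, 2⋅√5) ∪ {0, 1}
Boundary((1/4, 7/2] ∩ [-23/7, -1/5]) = ∅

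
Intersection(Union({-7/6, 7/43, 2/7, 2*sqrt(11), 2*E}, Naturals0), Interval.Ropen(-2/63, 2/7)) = Union({7/43}, Range(0, 1, 1))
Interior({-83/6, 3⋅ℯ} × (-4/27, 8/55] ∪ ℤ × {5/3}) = ∅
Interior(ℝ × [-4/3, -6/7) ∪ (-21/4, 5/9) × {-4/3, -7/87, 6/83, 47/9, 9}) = ℝ × (-4/3, -6/7)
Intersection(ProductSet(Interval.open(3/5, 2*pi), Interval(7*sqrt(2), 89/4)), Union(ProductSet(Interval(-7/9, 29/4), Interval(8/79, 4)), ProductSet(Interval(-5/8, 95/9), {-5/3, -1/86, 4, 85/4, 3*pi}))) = ProductSet(Interval.open(3/5, 2*pi), {85/4})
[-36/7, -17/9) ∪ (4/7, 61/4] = [-36/7, -17/9) ∪ (4/7, 61/4]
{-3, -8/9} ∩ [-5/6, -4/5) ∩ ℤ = ∅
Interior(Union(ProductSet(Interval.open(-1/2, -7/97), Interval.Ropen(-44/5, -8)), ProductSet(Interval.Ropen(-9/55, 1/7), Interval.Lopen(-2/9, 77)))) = Union(ProductSet(Interval.open(-1/2, -7/97), Interval.open(-44/5, -8)), ProductSet(Interval.open(-9/55, 1/7), Interval.open(-2/9, 77)))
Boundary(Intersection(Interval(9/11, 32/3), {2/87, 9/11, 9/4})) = {9/11, 9/4}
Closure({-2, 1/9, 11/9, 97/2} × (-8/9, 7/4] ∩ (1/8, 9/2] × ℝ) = {11/9} × [-8/9, 7/4]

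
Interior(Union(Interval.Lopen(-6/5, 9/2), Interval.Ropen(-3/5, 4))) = Interval.open(-6/5, 9/2)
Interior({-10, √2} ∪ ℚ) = ∅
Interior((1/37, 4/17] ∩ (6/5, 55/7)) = ∅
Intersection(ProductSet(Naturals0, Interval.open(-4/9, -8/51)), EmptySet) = EmptySet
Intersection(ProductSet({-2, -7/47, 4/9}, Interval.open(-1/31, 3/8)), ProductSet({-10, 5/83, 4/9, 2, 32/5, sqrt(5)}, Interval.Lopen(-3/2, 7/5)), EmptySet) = EmptySet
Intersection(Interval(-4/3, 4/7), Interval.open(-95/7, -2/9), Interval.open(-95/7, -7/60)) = Interval.Ropen(-4/3, -2/9)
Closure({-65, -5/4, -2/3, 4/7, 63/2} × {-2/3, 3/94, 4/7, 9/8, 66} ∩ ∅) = ∅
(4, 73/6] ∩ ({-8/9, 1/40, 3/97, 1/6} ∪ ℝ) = (4, 73/6]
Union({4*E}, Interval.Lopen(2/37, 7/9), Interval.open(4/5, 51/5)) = Union({4*E}, Interval.Lopen(2/37, 7/9), Interval.open(4/5, 51/5))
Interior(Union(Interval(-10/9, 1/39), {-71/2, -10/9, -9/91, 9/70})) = Interval.open(-10/9, 1/39)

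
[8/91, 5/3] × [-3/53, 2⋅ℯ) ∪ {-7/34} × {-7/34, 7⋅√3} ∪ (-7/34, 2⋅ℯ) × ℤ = ((-7/34, 2⋅ℯ) × ℤ) ∪ ({-7/34} × {-7/34, 7⋅√3}) ∪ ([8/91, 5/3] × [-3/53, 2⋅ℯ))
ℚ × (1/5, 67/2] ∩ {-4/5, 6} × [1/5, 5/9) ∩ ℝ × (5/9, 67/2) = ∅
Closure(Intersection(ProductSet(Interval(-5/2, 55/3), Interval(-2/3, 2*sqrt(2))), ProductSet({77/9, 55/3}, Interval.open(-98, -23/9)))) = EmptySet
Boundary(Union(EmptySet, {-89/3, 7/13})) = {-89/3, 7/13}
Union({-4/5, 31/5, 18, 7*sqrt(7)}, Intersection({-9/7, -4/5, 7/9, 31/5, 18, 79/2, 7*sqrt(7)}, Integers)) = {-4/5, 31/5, 18, 7*sqrt(7)}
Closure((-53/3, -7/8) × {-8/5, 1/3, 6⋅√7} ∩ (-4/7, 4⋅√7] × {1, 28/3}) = ∅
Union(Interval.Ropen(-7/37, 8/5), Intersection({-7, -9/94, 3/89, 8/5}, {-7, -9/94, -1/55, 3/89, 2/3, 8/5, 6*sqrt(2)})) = Union({-7}, Interval(-7/37, 8/5))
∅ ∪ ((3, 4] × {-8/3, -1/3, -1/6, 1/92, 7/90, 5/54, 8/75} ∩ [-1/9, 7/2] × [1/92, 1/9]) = (3, 7/2] × {1/92, 7/90, 5/54, 8/75}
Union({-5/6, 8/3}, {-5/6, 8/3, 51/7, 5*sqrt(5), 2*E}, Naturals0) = Union({-5/6, 8/3, 51/7, 5*sqrt(5), 2*E}, Naturals0)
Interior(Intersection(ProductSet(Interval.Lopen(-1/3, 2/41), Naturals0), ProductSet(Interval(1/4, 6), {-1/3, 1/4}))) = EmptySet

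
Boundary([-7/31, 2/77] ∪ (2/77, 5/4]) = {-7/31, 5/4}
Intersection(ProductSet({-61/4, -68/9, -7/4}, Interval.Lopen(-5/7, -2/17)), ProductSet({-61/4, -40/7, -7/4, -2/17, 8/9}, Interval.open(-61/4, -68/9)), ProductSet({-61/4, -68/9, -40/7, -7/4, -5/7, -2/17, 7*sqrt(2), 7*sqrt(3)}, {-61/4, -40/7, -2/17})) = EmptySet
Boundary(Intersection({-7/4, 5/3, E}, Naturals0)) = EmptySet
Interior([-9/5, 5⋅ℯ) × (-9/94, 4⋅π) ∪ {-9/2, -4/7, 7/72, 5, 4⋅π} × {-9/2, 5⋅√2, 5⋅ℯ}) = (-9/5, 5⋅ℯ) × (-9/94, 4⋅π)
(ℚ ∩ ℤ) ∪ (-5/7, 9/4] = ℤ ∪ (-5/7, 9/4]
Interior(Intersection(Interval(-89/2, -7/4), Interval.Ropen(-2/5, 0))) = EmptySet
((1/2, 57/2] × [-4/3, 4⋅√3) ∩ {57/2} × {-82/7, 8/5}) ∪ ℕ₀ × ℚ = (ℕ₀ × ℚ) ∪ ({57/2} × {8/5})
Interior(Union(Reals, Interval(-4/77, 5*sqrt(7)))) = Interval(-oo, oo)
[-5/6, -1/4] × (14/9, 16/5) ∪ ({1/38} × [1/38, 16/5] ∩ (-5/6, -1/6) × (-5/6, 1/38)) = [-5/6, -1/4] × (14/9, 16/5)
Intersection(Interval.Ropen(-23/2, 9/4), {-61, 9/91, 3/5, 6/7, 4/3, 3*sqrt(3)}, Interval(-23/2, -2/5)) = EmptySet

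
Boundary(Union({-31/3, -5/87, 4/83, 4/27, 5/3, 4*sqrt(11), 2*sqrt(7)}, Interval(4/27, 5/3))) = {-31/3, -5/87, 4/83, 4/27, 5/3, 4*sqrt(11), 2*sqrt(7)}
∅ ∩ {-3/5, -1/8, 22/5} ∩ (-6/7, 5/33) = ∅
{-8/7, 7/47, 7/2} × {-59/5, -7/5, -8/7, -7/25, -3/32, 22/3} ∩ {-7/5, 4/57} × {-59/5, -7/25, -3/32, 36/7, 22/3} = ∅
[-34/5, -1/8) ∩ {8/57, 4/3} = ∅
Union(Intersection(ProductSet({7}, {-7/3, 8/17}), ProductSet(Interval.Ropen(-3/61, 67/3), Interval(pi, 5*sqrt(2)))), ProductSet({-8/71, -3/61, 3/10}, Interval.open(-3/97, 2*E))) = ProductSet({-8/71, -3/61, 3/10}, Interval.open(-3/97, 2*E))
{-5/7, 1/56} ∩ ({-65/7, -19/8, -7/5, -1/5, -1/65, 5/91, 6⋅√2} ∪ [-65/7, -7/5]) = ∅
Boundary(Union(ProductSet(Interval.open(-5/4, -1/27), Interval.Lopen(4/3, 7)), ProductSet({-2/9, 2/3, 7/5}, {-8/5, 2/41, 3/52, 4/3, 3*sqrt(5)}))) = Union(ProductSet({-5/4, -1/27}, Interval(4/3, 7)), ProductSet({2/3, 7/5}, {-8/5, 2/41, 3/52, 4/3, 3*sqrt(5)}), ProductSet({-2/9, 2/3, 7/5}, {-8/5, 2/41, 3/52, 4/3}), ProductSet(Interval(-5/4, -1/27), {4/3, 7}))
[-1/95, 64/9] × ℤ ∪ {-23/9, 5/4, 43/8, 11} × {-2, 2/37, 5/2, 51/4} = ([-1/95, 64/9] × ℤ) ∪ ({-23/9, 5/4, 43/8, 11} × {-2, 2/37, 5/2, 51/4})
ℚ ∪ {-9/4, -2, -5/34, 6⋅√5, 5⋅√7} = ℚ ∪ {6⋅√5, 5⋅√7}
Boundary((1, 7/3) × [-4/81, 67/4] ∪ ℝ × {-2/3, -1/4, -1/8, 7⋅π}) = ({1, 7/3} × [-4/81, 67/4]) ∪ ([1, 7/3] × {-4/81, 67/4}) ∪ (ℝ × {-2/3, -1/4, -1/8, 7⋅π})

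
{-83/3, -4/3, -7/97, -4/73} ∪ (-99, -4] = (-99, -4] ∪ {-4/3, -7/97, -4/73}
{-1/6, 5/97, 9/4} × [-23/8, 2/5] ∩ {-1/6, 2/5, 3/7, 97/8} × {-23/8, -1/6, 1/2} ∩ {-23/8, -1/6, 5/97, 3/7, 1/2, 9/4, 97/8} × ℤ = ∅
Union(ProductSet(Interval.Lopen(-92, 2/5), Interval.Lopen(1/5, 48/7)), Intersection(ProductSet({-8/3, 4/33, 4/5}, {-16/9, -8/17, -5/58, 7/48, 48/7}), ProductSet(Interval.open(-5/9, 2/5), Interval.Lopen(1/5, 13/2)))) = ProductSet(Interval.Lopen(-92, 2/5), Interval.Lopen(1/5, 48/7))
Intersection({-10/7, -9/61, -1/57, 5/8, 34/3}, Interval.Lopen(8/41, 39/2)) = {5/8, 34/3}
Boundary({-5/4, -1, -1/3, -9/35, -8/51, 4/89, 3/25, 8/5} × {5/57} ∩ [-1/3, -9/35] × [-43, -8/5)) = ∅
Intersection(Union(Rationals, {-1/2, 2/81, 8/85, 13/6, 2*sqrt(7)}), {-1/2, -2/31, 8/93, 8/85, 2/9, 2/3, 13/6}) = {-1/2, -2/31, 8/93, 8/85, 2/9, 2/3, 13/6}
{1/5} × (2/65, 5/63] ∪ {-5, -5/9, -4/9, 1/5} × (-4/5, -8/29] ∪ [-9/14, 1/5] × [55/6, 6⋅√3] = ({1/5} × (2/65, 5/63]) ∪ ({-5, -5/9, -4/9, 1/5} × (-4/5, -8/29]) ∪ ([-9/14, 1/5] × [55/6, 6⋅√3])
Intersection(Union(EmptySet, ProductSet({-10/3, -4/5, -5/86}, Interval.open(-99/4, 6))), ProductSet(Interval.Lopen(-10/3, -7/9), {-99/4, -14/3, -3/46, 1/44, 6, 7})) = ProductSet({-4/5}, {-14/3, -3/46, 1/44})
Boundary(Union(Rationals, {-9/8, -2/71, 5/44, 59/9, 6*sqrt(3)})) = Reals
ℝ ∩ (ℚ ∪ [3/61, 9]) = ℚ ∪ [3/61, 9]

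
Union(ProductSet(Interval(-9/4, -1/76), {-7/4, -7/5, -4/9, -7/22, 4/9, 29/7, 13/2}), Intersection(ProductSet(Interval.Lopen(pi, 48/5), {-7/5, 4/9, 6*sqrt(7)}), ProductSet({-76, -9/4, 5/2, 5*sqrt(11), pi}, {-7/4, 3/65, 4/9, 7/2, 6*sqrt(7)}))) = ProductSet(Interval(-9/4, -1/76), {-7/4, -7/5, -4/9, -7/22, 4/9, 29/7, 13/2})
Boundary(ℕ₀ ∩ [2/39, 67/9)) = {1, 2, …, 7}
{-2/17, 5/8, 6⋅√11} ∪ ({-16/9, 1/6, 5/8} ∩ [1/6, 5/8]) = {-2/17, 1/6, 5/8, 6⋅√11}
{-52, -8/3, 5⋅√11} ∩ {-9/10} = ∅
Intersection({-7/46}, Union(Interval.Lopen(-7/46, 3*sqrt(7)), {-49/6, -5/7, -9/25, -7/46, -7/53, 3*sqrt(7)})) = {-7/46}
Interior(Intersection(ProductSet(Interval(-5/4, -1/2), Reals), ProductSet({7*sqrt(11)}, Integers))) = EmptySet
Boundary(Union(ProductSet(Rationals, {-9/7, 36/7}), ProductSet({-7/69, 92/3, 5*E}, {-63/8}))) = Union(ProductSet({-7/69, 92/3, 5*E}, {-63/8}), ProductSet(Reals, {-9/7, 36/7}))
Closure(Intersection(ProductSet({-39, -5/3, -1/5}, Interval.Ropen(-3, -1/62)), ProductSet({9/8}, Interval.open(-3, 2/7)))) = EmptySet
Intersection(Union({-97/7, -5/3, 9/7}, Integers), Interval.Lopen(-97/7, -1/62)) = Union({-5/3}, Range(-13, 0, 1))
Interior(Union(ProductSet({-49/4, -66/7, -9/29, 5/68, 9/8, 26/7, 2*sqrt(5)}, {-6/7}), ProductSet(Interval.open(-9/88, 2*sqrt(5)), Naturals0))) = EmptySet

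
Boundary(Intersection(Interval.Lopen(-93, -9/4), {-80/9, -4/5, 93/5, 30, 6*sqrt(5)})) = {-80/9}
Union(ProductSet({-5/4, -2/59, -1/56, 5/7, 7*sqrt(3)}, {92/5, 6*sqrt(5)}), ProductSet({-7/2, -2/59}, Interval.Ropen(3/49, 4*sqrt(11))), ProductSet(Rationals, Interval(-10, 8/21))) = Union(ProductSet({-7/2, -2/59}, Interval.Ropen(3/49, 4*sqrt(11))), ProductSet({-5/4, -2/59, -1/56, 5/7, 7*sqrt(3)}, {92/5, 6*sqrt(5)}), ProductSet(Rationals, Interval(-10, 8/21)))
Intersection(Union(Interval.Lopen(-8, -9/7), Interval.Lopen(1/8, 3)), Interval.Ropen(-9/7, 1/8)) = {-9/7}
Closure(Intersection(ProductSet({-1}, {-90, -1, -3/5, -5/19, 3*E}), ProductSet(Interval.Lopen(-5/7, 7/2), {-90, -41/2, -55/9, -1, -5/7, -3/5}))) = EmptySet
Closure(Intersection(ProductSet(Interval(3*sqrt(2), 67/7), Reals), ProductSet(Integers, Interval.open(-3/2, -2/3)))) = ProductSet(Range(5, 10, 1), Interval(-3/2, -2/3))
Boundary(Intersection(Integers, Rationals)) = Integers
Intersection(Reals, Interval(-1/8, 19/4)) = Interval(-1/8, 19/4)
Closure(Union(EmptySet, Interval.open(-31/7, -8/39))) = Interval(-31/7, -8/39)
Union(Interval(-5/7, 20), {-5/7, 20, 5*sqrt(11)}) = Interval(-5/7, 20)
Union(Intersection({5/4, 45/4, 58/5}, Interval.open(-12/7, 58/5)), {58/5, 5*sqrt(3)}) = {5/4, 45/4, 58/5, 5*sqrt(3)}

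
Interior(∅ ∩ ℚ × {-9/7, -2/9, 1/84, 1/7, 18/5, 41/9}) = ∅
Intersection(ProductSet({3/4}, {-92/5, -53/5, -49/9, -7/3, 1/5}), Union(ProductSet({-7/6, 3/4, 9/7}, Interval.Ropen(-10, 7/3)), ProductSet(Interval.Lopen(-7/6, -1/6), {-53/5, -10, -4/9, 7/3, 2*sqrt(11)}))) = ProductSet({3/4}, {-49/9, -7/3, 1/5})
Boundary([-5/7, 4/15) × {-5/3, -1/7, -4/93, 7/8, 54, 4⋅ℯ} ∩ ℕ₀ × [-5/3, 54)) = {0} × {-5/3, -1/7, -4/93, 7/8, 4⋅ℯ}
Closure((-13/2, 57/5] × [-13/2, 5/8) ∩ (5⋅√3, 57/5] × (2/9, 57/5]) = ({57/5, 5⋅√3} × [2/9, 5/8]) ∪ ([5⋅√3, 57/5] × {2/9, 5/8}) ∪ ((5⋅√3, 57/5] × (2/9, 5/8))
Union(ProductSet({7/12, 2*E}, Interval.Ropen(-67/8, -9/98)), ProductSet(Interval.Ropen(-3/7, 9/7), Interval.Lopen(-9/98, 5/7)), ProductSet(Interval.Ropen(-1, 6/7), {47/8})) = Union(ProductSet({7/12, 2*E}, Interval.Ropen(-67/8, -9/98)), ProductSet(Interval.Ropen(-1, 6/7), {47/8}), ProductSet(Interval.Ropen(-3/7, 9/7), Interval.Lopen(-9/98, 5/7)))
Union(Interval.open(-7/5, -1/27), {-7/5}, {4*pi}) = Union({4*pi}, Interval.Ropen(-7/5, -1/27))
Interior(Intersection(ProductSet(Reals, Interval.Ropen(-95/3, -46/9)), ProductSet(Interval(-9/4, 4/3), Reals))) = ProductSet(Interval.open(-9/4, 4/3), Interval.open(-95/3, -46/9))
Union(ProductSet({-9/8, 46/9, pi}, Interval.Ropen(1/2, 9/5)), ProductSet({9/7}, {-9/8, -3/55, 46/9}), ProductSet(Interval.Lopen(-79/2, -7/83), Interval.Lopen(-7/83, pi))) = Union(ProductSet({9/7}, {-9/8, -3/55, 46/9}), ProductSet({-9/8, 46/9, pi}, Interval.Ropen(1/2, 9/5)), ProductSet(Interval.Lopen(-79/2, -7/83), Interval.Lopen(-7/83, pi)))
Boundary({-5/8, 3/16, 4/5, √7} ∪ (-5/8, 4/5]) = {-5/8, 4/5, √7}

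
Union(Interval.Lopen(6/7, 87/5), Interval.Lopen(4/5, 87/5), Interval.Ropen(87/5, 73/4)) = Interval.open(4/5, 73/4)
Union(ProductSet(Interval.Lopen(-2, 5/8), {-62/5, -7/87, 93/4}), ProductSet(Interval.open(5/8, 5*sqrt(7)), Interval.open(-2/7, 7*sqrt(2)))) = Union(ProductSet(Interval.Lopen(-2, 5/8), {-62/5, -7/87, 93/4}), ProductSet(Interval.open(5/8, 5*sqrt(7)), Interval.open(-2/7, 7*sqrt(2))))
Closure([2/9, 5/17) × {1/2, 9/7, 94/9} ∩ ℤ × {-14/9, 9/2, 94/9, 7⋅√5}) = ∅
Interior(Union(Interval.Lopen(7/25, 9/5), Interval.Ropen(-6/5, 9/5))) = Interval.open(-6/5, 9/5)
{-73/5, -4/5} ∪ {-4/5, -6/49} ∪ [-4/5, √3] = {-73/5} ∪ [-4/5, √3]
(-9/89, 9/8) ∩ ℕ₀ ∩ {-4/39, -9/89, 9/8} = ∅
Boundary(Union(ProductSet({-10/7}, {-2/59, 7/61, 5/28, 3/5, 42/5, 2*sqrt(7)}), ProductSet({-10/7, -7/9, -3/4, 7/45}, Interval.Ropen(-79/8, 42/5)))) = ProductSet({-10/7, -7/9, -3/4, 7/45}, Interval(-79/8, 42/5))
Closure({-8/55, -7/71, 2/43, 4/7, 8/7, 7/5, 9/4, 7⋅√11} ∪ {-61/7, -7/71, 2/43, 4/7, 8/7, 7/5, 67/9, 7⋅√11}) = {-61/7, -8/55, -7/71, 2/43, 4/7, 8/7, 7/5, 9/4, 67/9, 7⋅√11}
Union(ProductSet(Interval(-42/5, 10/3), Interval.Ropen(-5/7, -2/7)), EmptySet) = ProductSet(Interval(-42/5, 10/3), Interval.Ropen(-5/7, -2/7))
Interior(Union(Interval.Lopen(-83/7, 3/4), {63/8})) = Interval.open(-83/7, 3/4)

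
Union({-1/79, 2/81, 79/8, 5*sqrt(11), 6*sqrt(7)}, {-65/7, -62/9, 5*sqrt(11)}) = {-65/7, -62/9, -1/79, 2/81, 79/8, 5*sqrt(11), 6*sqrt(7)}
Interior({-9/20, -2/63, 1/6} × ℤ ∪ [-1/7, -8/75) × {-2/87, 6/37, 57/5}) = ∅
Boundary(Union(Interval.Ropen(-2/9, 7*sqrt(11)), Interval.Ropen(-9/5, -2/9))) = {-9/5, 7*sqrt(11)}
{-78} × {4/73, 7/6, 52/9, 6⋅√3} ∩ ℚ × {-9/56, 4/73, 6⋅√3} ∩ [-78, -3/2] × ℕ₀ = ∅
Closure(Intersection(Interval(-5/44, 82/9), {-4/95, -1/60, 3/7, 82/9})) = {-4/95, -1/60, 3/7, 82/9}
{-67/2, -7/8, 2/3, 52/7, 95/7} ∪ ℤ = ℤ ∪ {-67/2, -7/8, 2/3, 52/7, 95/7}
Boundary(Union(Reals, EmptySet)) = EmptySet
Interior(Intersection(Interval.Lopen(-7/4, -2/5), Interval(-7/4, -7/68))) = Interval.open(-7/4, -2/5)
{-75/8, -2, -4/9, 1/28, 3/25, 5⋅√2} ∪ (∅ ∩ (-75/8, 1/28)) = {-75/8, -2, -4/9, 1/28, 3/25, 5⋅√2}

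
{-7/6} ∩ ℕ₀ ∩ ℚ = ∅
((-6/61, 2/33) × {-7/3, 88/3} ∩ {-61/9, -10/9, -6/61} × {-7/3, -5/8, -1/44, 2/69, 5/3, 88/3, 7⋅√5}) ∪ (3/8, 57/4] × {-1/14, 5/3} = (3/8, 57/4] × {-1/14, 5/3}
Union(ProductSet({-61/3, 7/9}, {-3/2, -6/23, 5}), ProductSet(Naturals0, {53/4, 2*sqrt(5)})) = Union(ProductSet({-61/3, 7/9}, {-3/2, -6/23, 5}), ProductSet(Naturals0, {53/4, 2*sqrt(5)}))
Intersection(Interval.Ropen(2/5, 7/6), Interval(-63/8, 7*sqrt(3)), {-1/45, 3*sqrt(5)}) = EmptySet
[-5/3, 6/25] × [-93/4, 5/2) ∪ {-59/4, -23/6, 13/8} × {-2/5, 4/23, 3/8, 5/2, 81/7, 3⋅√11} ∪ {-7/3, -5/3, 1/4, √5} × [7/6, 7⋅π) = ([-5/3, 6/25] × [-93/4, 5/2)) ∪ ({-7/3, -5/3, 1/4, √5} × [7/6, 7⋅π)) ∪ ({-59/4, -23/6, 13/8} × {-2/5, 4/23, 3/8, 5/2, 81/7, 3⋅√11})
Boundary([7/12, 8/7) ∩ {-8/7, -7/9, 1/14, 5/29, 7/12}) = {7/12}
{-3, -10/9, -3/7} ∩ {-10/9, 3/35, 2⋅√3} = {-10/9}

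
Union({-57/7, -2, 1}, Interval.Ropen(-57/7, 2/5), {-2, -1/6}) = Union({1}, Interval.Ropen(-57/7, 2/5))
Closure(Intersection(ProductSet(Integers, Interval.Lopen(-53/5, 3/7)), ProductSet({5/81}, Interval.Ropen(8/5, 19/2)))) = EmptySet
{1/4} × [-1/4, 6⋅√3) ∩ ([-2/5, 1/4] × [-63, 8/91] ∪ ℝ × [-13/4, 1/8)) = {1/4} × [-1/4, 1/8)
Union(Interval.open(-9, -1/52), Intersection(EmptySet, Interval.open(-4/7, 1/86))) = Interval.open(-9, -1/52)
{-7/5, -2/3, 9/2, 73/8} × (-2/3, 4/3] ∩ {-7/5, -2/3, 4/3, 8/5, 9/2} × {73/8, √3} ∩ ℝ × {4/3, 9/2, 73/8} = ∅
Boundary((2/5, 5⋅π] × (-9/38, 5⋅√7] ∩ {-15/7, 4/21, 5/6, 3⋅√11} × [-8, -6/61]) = {5/6, 3⋅√11} × [-9/38, -6/61]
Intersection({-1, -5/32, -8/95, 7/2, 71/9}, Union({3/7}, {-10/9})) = EmptySet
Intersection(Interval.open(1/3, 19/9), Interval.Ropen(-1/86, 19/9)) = Interval.open(1/3, 19/9)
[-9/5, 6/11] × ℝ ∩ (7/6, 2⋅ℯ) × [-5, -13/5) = ∅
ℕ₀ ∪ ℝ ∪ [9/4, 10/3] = (-∞, ∞)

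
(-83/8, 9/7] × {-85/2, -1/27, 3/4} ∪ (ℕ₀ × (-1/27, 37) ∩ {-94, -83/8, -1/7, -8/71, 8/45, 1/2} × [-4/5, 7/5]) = (-83/8, 9/7] × {-85/2, -1/27, 3/4}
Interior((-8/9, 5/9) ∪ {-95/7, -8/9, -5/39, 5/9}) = (-8/9, 5/9)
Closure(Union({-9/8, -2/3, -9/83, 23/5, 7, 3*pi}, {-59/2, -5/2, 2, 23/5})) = {-59/2, -5/2, -9/8, -2/3, -9/83, 2, 23/5, 7, 3*pi}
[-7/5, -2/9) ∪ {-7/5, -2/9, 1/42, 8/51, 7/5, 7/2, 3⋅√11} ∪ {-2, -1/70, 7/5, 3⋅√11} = {-2, -1/70, 1/42, 8/51, 7/5, 7/2, 3⋅√11} ∪ [-7/5, -2/9]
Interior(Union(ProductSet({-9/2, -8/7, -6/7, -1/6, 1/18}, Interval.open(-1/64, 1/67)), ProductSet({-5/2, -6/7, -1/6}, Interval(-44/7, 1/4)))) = EmptySet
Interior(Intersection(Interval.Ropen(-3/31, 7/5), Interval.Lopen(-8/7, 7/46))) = Interval.open(-3/31, 7/46)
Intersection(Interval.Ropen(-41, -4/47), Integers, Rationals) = Range(-41, 0, 1)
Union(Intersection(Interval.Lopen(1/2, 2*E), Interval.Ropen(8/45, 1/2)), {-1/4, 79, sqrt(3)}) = {-1/4, 79, sqrt(3)}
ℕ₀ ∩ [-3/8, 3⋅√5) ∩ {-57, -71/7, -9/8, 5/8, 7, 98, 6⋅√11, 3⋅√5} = ∅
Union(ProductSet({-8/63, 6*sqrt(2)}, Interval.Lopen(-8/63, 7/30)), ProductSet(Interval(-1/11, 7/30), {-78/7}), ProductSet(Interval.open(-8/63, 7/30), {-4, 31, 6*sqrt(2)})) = Union(ProductSet({-8/63, 6*sqrt(2)}, Interval.Lopen(-8/63, 7/30)), ProductSet(Interval.open(-8/63, 7/30), {-4, 31, 6*sqrt(2)}), ProductSet(Interval(-1/11, 7/30), {-78/7}))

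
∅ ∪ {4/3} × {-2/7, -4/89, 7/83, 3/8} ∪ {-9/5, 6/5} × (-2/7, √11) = ({4/3} × {-2/7, -4/89, 7/83, 3/8}) ∪ ({-9/5, 6/5} × (-2/7, √11))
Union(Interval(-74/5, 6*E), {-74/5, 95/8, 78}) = Union({78}, Interval(-74/5, 6*E))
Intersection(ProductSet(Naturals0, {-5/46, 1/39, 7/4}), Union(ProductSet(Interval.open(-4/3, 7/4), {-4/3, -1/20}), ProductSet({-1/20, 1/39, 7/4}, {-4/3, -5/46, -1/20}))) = EmptySet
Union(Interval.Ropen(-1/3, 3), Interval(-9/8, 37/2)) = Interval(-9/8, 37/2)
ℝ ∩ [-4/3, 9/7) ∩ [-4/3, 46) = [-4/3, 9/7)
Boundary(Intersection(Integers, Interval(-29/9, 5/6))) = Range(-3, 1, 1)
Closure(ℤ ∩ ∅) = ∅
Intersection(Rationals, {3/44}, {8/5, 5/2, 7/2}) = EmptySet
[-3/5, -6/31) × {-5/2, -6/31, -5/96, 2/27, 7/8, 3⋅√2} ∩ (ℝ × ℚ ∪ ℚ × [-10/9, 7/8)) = [-3/5, -6/31) × {-5/2, -6/31, -5/96, 2/27, 7/8}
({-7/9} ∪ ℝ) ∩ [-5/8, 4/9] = [-5/8, 4/9]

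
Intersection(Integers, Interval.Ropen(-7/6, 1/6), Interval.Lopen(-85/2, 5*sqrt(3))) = Range(-1, 1, 1)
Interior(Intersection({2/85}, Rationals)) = EmptySet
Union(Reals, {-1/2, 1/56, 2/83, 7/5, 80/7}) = Reals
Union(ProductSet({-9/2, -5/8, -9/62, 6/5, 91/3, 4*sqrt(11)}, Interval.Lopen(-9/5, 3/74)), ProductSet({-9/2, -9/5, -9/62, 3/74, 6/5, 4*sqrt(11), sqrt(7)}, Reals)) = Union(ProductSet({-9/2, -5/8, -9/62, 6/5, 91/3, 4*sqrt(11)}, Interval.Lopen(-9/5, 3/74)), ProductSet({-9/2, -9/5, -9/62, 3/74, 6/5, 4*sqrt(11), sqrt(7)}, Reals))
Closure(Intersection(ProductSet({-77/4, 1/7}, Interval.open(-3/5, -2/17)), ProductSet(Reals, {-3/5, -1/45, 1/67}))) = EmptySet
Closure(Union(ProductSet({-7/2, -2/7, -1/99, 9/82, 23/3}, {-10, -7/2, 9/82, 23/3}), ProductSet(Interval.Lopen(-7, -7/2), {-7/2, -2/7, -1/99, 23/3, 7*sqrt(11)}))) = Union(ProductSet({-7/2, -2/7, -1/99, 9/82, 23/3}, {-10, -7/2, 9/82, 23/3}), ProductSet(Interval(-7, -7/2), {-7/2, -2/7, -1/99, 23/3, 7*sqrt(11)}))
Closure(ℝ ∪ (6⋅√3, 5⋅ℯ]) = (-∞, ∞)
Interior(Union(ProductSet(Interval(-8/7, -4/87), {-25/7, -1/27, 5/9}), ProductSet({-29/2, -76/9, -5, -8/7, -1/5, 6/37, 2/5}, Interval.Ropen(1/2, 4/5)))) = EmptySet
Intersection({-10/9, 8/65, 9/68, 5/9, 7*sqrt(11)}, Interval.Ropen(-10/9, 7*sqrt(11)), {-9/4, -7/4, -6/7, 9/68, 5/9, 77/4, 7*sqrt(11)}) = {9/68, 5/9}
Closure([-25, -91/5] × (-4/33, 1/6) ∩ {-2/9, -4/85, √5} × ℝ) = ∅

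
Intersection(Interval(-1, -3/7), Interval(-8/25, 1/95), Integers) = EmptySet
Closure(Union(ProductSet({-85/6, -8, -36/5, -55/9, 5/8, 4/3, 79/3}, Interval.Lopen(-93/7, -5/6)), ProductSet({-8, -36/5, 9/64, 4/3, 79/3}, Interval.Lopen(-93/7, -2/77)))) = Union(ProductSet({-8, -36/5, 9/64, 4/3, 79/3}, Interval(-93/7, -2/77)), ProductSet({-85/6, -8, -36/5, -55/9, 5/8, 4/3, 79/3}, Interval(-93/7, -5/6)))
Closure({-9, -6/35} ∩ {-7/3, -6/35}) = {-6/35}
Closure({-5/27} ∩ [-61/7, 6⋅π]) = {-5/27}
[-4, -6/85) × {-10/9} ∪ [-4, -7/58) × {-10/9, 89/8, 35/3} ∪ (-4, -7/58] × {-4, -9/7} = ([-4, -6/85) × {-10/9}) ∪ ((-4, -7/58] × {-4, -9/7}) ∪ ([-4, -7/58) × {-10/9, 89/8, 35/3})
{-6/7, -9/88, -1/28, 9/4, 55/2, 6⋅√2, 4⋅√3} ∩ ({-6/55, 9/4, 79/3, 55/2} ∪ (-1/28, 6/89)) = {9/4, 55/2}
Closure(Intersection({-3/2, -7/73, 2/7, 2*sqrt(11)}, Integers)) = EmptySet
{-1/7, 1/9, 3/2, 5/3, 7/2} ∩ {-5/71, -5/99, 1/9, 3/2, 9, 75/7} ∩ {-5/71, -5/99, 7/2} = ∅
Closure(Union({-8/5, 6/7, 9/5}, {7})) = {-8/5, 6/7, 9/5, 7}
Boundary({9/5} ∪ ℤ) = ℤ ∪ {9/5}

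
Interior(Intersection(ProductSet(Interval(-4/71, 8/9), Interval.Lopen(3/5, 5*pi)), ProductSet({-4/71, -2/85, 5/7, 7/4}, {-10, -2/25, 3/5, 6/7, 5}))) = EmptySet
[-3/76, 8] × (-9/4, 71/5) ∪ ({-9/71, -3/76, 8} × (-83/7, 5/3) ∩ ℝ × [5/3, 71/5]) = [-3/76, 8] × (-9/4, 71/5)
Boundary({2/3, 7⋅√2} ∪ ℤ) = ℤ ∪ {2/3, 7⋅√2}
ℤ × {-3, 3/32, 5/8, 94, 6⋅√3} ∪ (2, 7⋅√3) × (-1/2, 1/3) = (ℤ × {-3, 3/32, 5/8, 94, 6⋅√3}) ∪ ((2, 7⋅√3) × (-1/2, 1/3))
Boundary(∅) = ∅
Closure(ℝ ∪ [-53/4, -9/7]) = (-∞, ∞)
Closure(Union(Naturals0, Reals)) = Reals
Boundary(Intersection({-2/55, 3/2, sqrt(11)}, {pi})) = EmptySet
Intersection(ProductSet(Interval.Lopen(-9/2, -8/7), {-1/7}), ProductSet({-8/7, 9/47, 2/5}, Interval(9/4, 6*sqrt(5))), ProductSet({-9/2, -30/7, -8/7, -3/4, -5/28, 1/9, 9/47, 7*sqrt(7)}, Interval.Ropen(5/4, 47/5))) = EmptySet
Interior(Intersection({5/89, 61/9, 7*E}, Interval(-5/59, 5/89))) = EmptySet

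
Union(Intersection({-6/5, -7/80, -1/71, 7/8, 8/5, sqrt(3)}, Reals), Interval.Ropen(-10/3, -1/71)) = Union({7/8, 8/5, sqrt(3)}, Interval(-10/3, -1/71))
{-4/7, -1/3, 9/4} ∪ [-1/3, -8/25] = {-4/7, 9/4} ∪ [-1/3, -8/25]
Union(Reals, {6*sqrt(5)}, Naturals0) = Reals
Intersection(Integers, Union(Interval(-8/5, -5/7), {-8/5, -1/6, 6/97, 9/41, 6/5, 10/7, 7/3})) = Range(-1, 0, 1)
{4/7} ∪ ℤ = ℤ ∪ {4/7}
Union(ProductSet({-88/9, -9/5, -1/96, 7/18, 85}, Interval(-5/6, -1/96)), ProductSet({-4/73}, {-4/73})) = Union(ProductSet({-4/73}, {-4/73}), ProductSet({-88/9, -9/5, -1/96, 7/18, 85}, Interval(-5/6, -1/96)))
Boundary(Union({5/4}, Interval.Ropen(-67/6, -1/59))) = {-67/6, -1/59, 5/4}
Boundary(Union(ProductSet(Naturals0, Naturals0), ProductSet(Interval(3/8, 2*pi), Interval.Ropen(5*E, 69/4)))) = Union(ProductSet(Complement(Naturals0, Interval.open(3/8, 2*pi)), Naturals0), ProductSet({3/8, 2*pi}, Interval(5*E, 69/4)), ProductSet(Interval(3/8, 2*pi), {69/4, 5*E}), ProductSet(Naturals0, Complement(Naturals0, Interval.open(5*E, 69/4))))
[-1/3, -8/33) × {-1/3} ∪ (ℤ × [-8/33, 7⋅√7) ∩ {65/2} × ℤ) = [-1/3, -8/33) × {-1/3}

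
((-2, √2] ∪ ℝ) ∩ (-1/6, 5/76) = (-1/6, 5/76)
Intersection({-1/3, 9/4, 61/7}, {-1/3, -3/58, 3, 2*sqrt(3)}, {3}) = EmptySet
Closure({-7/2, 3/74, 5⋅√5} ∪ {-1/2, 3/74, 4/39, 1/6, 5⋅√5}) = {-7/2, -1/2, 3/74, 4/39, 1/6, 5⋅√5}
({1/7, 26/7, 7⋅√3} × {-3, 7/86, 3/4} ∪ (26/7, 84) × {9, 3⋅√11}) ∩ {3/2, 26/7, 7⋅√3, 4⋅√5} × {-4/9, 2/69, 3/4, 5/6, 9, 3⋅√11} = ({26/7, 7⋅√3} × {3/4}) ∪ ({7⋅√3, 4⋅√5} × {9, 3⋅√11})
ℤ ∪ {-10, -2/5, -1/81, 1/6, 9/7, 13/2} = ℤ ∪ {-2/5, -1/81, 1/6, 9/7, 13/2}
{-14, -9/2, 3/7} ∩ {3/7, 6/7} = {3/7}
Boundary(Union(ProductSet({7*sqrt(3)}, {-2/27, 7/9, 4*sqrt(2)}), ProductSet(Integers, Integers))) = Union(ProductSet({7*sqrt(3)}, {-2/27, 7/9, 4*sqrt(2)}), ProductSet(Integers, Integers))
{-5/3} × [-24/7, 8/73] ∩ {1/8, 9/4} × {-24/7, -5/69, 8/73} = ∅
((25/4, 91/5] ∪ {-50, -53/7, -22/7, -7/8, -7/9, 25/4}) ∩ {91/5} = {91/5}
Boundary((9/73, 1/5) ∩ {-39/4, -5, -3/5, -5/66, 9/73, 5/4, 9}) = ∅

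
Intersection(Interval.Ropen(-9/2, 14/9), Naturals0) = Range(0, 2, 1)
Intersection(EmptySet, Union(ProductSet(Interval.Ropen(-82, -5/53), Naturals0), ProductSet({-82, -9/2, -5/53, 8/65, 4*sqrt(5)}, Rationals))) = EmptySet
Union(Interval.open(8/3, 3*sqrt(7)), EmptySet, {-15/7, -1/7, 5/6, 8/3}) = Union({-15/7, -1/7, 5/6}, Interval.Ropen(8/3, 3*sqrt(7)))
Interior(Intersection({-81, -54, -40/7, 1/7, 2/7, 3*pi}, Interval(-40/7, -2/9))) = EmptySet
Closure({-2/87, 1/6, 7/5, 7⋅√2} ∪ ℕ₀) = {-2/87, 1/6, 7/5, 7⋅√2} ∪ ℕ₀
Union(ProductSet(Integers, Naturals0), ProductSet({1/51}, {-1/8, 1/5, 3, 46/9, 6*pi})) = Union(ProductSet({1/51}, {-1/8, 1/5, 3, 46/9, 6*pi}), ProductSet(Integers, Naturals0))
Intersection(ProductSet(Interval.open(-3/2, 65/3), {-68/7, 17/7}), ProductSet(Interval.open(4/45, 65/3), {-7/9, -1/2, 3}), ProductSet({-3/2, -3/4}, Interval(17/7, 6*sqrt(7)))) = EmptySet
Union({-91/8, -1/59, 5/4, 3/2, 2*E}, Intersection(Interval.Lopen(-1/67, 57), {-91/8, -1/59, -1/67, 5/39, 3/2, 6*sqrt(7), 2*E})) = {-91/8, -1/59, 5/39, 5/4, 3/2, 6*sqrt(7), 2*E}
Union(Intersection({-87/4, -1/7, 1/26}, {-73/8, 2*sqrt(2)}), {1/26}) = {1/26}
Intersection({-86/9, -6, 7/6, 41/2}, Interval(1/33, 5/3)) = {7/6}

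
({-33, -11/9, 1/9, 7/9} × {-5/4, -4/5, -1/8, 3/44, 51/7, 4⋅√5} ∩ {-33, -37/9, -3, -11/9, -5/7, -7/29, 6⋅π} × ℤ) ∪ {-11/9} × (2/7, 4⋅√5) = {-11/9} × (2/7, 4⋅√5)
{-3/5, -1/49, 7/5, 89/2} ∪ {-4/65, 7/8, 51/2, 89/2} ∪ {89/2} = {-3/5, -4/65, -1/49, 7/8, 7/5, 51/2, 89/2}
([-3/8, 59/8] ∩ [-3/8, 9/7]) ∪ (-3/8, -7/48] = [-3/8, 9/7]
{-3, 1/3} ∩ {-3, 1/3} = {-3, 1/3}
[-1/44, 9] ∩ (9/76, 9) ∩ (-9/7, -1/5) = ∅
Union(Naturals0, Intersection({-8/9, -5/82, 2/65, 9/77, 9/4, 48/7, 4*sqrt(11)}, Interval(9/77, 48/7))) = Union({9/77, 9/4, 48/7}, Naturals0)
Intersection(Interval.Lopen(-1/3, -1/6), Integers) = EmptySet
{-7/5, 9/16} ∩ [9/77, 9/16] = {9/16}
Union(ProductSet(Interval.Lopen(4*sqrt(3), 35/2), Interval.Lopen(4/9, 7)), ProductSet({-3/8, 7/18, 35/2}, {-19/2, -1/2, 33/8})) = Union(ProductSet({-3/8, 7/18, 35/2}, {-19/2, -1/2, 33/8}), ProductSet(Interval.Lopen(4*sqrt(3), 35/2), Interval.Lopen(4/9, 7)))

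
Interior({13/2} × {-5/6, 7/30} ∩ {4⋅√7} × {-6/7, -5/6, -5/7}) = ∅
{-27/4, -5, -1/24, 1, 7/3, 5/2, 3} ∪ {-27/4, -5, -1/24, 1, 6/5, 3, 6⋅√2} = {-27/4, -5, -1/24, 1, 6/5, 7/3, 5/2, 3, 6⋅√2}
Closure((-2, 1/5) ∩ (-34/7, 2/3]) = [-2, 1/5]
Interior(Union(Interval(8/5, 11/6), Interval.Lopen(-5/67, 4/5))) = Union(Interval.open(-5/67, 4/5), Interval.open(8/5, 11/6))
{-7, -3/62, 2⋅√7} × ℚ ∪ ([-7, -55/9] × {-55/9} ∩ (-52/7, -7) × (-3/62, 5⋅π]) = {-7, -3/62, 2⋅√7} × ℚ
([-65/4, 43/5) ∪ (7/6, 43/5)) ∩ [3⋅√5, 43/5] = [3⋅√5, 43/5)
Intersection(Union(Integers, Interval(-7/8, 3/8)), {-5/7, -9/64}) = {-5/7, -9/64}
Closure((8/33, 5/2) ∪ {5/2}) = [8/33, 5/2]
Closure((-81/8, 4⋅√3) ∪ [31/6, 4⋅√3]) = [-81/8, 4⋅√3]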